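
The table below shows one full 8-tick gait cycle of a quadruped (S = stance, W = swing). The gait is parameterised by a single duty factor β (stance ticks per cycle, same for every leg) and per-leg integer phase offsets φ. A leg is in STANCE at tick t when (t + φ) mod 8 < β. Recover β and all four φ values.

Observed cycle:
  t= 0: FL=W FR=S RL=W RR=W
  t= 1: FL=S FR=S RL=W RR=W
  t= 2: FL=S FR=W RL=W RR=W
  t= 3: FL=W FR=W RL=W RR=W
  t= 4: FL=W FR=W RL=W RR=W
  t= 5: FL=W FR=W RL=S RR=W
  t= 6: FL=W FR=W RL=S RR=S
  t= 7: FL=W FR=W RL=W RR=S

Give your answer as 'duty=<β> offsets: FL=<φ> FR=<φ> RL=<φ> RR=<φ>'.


duty=2 offsets: FL=7 FR=0 RL=3 RR=2

duty β = stance ticks per leg = 2
FL: stance ticks = 2; W→S at t=1 → φ=7
FR: stance ticks = 2; W→S at t=0 → φ=0
RL: stance ticks = 2; W→S at t=5 → φ=3
RR: stance ticks = 2; W→S at t=6 → φ=2


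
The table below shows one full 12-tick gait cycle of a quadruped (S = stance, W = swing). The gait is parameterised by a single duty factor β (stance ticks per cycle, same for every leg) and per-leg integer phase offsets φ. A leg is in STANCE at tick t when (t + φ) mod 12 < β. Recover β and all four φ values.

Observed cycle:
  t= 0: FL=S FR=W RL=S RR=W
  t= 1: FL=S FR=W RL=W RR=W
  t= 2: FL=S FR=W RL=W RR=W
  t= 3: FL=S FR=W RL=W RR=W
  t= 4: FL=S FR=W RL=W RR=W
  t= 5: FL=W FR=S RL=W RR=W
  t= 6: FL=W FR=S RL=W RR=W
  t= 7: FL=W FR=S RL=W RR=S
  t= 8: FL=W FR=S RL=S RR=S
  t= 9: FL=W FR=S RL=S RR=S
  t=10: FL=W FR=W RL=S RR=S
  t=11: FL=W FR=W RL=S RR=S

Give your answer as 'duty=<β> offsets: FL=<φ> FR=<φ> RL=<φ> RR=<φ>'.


duty=5 offsets: FL=0 FR=7 RL=4 RR=5

duty β = stance ticks per leg = 5
FL: stance ticks = 5; W→S at t=0 → φ=0
FR: stance ticks = 5; W→S at t=5 → φ=7
RL: stance ticks = 5; W→S at t=8 → φ=4
RR: stance ticks = 5; W→S at t=7 → φ=5


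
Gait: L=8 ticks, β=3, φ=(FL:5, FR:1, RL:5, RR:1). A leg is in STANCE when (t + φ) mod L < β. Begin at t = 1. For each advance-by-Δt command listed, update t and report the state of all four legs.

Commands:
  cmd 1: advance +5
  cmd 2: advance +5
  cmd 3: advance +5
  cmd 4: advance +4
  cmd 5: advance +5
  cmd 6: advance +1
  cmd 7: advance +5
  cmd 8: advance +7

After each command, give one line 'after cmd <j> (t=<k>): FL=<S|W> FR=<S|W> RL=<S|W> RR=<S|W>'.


start t=1: FL=W FR=S RL=W RR=S
cmd 1: advance +5 → t=6, phase=(3,7,3,7) → FL=W FR=W RL=W RR=W
cmd 2: advance +5 → t=11, phase=(0,4,0,4) → FL=S FR=W RL=S RR=W
cmd 3: advance +5 → t=16, phase=(5,1,5,1) → FL=W FR=S RL=W RR=S
cmd 4: advance +4 → t=20, phase=(1,5,1,5) → FL=S FR=W RL=S RR=W
cmd 5: advance +5 → t=25, phase=(6,2,6,2) → FL=W FR=S RL=W RR=S
cmd 6: advance +1 → t=26, phase=(7,3,7,3) → FL=W FR=W RL=W RR=W
cmd 7: advance +5 → t=31, phase=(4,0,4,0) → FL=W FR=S RL=W RR=S
cmd 8: advance +7 → t=38, phase=(3,7,3,7) → FL=W FR=W RL=W RR=W

after cmd 1 (t=6): FL=W FR=W RL=W RR=W
after cmd 2 (t=11): FL=S FR=W RL=S RR=W
after cmd 3 (t=16): FL=W FR=S RL=W RR=S
after cmd 4 (t=20): FL=S FR=W RL=S RR=W
after cmd 5 (t=25): FL=W FR=S RL=W RR=S
after cmd 6 (t=26): FL=W FR=W RL=W RR=W
after cmd 7 (t=31): FL=W FR=S RL=W RR=S
after cmd 8 (t=38): FL=W FR=W RL=W RR=W


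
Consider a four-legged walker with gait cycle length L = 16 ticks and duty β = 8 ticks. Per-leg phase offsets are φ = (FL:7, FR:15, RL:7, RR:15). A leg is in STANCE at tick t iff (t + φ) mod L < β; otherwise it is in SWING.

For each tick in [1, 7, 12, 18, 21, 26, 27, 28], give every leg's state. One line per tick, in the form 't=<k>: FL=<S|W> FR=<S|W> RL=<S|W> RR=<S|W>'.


t=1: FL=W FR=S RL=W RR=S
t=7: FL=W FR=S RL=W RR=S
t=12: FL=S FR=W RL=S RR=W
t=18: FL=W FR=S RL=W RR=S
t=21: FL=W FR=S RL=W RR=S
t=26: FL=S FR=W RL=S RR=W
t=27: FL=S FR=W RL=S RR=W
t=28: FL=S FR=W RL=S RR=W

t=1: phase=(8,0,8,0) vs β=8 → FL=W FR=S RL=W RR=S
t=7: phase=(14,6,14,6) vs β=8 → FL=W FR=S RL=W RR=S
t=12: phase=(3,11,3,11) vs β=8 → FL=S FR=W RL=S RR=W
t=18: phase=(9,1,9,1) vs β=8 → FL=W FR=S RL=W RR=S
t=21: phase=(12,4,12,4) vs β=8 → FL=W FR=S RL=W RR=S
t=26: phase=(1,9,1,9) vs β=8 → FL=S FR=W RL=S RR=W
t=27: phase=(2,10,2,10) vs β=8 → FL=S FR=W RL=S RR=W
t=28: phase=(3,11,3,11) vs β=8 → FL=S FR=W RL=S RR=W


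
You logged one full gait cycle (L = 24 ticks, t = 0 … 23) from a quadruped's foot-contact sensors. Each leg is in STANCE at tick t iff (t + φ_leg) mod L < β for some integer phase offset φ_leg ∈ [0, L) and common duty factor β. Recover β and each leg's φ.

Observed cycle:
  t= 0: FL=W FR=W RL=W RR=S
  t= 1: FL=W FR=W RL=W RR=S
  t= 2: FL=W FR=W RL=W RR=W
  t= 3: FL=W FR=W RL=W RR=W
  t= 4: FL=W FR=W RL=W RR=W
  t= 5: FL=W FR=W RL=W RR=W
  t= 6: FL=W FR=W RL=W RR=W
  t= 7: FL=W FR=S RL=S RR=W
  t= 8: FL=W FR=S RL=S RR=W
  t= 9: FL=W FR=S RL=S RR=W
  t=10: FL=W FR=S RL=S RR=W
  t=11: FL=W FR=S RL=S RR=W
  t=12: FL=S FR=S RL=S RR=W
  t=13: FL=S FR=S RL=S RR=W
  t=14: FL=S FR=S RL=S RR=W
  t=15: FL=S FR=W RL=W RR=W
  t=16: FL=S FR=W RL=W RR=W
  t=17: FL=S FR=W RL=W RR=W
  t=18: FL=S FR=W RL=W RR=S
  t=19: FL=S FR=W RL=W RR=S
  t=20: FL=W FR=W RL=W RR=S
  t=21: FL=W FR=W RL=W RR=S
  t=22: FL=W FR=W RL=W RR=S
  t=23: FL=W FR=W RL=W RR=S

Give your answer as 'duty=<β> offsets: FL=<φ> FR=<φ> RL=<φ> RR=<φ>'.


duty β = stance ticks per leg = 8
FL: stance ticks = 8; W→S at t=12 → φ=12
FR: stance ticks = 8; W→S at t=7 → φ=17
RL: stance ticks = 8; W→S at t=7 → φ=17
RR: stance ticks = 8; W→S at t=18 → φ=6

duty=8 offsets: FL=12 FR=17 RL=17 RR=6


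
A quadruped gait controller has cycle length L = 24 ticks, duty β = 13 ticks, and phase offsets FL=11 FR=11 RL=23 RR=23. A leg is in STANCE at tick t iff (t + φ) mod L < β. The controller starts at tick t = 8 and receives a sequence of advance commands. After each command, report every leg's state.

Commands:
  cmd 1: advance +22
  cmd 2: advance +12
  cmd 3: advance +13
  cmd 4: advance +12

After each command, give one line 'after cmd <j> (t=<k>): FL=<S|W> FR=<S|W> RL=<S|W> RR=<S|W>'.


start t=8: FL=W FR=W RL=S RR=S
cmd 1: advance +22 → t=30, phase=(17,17,5,5) → FL=W FR=W RL=S RR=S
cmd 2: advance +12 → t=42, phase=(5,5,17,17) → FL=S FR=S RL=W RR=W
cmd 3: advance +13 → t=55, phase=(18,18,6,6) → FL=W FR=W RL=S RR=S
cmd 4: advance +12 → t=67, phase=(6,6,18,18) → FL=S FR=S RL=W RR=W

after cmd 1 (t=30): FL=W FR=W RL=S RR=S
after cmd 2 (t=42): FL=S FR=S RL=W RR=W
after cmd 3 (t=55): FL=W FR=W RL=S RR=S
after cmd 4 (t=67): FL=S FR=S RL=W RR=W


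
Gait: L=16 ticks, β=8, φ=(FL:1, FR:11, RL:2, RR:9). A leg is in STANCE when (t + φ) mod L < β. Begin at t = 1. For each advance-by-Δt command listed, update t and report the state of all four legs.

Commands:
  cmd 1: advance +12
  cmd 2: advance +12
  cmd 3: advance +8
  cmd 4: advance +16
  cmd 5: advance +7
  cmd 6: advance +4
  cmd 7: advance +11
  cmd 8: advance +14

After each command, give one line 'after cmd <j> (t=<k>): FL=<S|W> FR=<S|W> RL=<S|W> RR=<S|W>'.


after cmd 1 (t=13): FL=W FR=W RL=W RR=S
after cmd 2 (t=25): FL=W FR=S RL=W RR=S
after cmd 3 (t=33): FL=S FR=W RL=S RR=W
after cmd 4 (t=49): FL=S FR=W RL=S RR=W
after cmd 5 (t=56): FL=W FR=S RL=W RR=S
after cmd 6 (t=60): FL=W FR=S RL=W RR=S
after cmd 7 (t=71): FL=W FR=S RL=W RR=S
after cmd 8 (t=85): FL=S FR=S RL=S RR=W

start t=1: FL=S FR=W RL=S RR=W
cmd 1: advance +12 → t=13, phase=(14,8,15,6) → FL=W FR=W RL=W RR=S
cmd 2: advance +12 → t=25, phase=(10,4,11,2) → FL=W FR=S RL=W RR=S
cmd 3: advance +8 → t=33, phase=(2,12,3,10) → FL=S FR=W RL=S RR=W
cmd 4: advance +16 → t=49, phase=(2,12,3,10) → FL=S FR=W RL=S RR=W
cmd 5: advance +7 → t=56, phase=(9,3,10,1) → FL=W FR=S RL=W RR=S
cmd 6: advance +4 → t=60, phase=(13,7,14,5) → FL=W FR=S RL=W RR=S
cmd 7: advance +11 → t=71, phase=(8,2,9,0) → FL=W FR=S RL=W RR=S
cmd 8: advance +14 → t=85, phase=(6,0,7,14) → FL=S FR=S RL=S RR=W


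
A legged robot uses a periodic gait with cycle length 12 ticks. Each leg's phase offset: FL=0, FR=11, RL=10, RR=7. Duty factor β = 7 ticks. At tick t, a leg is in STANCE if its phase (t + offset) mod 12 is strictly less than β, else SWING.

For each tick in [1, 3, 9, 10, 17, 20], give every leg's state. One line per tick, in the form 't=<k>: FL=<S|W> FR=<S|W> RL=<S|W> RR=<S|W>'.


t=1: FL=S FR=S RL=W RR=W
t=3: FL=S FR=S RL=S RR=W
t=9: FL=W FR=W RL=W RR=S
t=10: FL=W FR=W RL=W RR=S
t=17: FL=S FR=S RL=S RR=S
t=20: FL=W FR=W RL=S RR=S

t=1: phase=(1,0,11,8) vs β=7 → FL=S FR=S RL=W RR=W
t=3: phase=(3,2,1,10) vs β=7 → FL=S FR=S RL=S RR=W
t=9: phase=(9,8,7,4) vs β=7 → FL=W FR=W RL=W RR=S
t=10: phase=(10,9,8,5) vs β=7 → FL=W FR=W RL=W RR=S
t=17: phase=(5,4,3,0) vs β=7 → FL=S FR=S RL=S RR=S
t=20: phase=(8,7,6,3) vs β=7 → FL=W FR=W RL=S RR=S


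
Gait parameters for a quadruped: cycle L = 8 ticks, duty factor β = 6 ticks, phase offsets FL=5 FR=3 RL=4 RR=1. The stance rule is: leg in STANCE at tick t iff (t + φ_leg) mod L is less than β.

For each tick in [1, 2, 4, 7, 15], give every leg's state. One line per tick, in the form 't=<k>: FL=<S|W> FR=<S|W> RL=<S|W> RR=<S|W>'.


t=1: phase=(6,4,5,2) vs β=6 → FL=W FR=S RL=S RR=S
t=2: phase=(7,5,6,3) vs β=6 → FL=W FR=S RL=W RR=S
t=4: phase=(1,7,0,5) vs β=6 → FL=S FR=W RL=S RR=S
t=7: phase=(4,2,3,0) vs β=6 → FL=S FR=S RL=S RR=S
t=15: phase=(4,2,3,0) vs β=6 → FL=S FR=S RL=S RR=S

t=1: FL=W FR=S RL=S RR=S
t=2: FL=W FR=S RL=W RR=S
t=4: FL=S FR=W RL=S RR=S
t=7: FL=S FR=S RL=S RR=S
t=15: FL=S FR=S RL=S RR=S


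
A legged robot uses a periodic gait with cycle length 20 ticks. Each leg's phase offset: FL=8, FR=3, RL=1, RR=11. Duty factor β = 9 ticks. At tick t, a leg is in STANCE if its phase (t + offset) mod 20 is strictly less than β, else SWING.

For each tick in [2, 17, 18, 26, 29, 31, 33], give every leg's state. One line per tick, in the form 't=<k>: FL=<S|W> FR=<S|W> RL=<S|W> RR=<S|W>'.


t=2: phase=(10,5,3,13) vs β=9 → FL=W FR=S RL=S RR=W
t=17: phase=(5,0,18,8) vs β=9 → FL=S FR=S RL=W RR=S
t=18: phase=(6,1,19,9) vs β=9 → FL=S FR=S RL=W RR=W
t=26: phase=(14,9,7,17) vs β=9 → FL=W FR=W RL=S RR=W
t=29: phase=(17,12,10,0) vs β=9 → FL=W FR=W RL=W RR=S
t=31: phase=(19,14,12,2) vs β=9 → FL=W FR=W RL=W RR=S
t=33: phase=(1,16,14,4) vs β=9 → FL=S FR=W RL=W RR=S

t=2: FL=W FR=S RL=S RR=W
t=17: FL=S FR=S RL=W RR=S
t=18: FL=S FR=S RL=W RR=W
t=26: FL=W FR=W RL=S RR=W
t=29: FL=W FR=W RL=W RR=S
t=31: FL=W FR=W RL=W RR=S
t=33: FL=S FR=W RL=W RR=S


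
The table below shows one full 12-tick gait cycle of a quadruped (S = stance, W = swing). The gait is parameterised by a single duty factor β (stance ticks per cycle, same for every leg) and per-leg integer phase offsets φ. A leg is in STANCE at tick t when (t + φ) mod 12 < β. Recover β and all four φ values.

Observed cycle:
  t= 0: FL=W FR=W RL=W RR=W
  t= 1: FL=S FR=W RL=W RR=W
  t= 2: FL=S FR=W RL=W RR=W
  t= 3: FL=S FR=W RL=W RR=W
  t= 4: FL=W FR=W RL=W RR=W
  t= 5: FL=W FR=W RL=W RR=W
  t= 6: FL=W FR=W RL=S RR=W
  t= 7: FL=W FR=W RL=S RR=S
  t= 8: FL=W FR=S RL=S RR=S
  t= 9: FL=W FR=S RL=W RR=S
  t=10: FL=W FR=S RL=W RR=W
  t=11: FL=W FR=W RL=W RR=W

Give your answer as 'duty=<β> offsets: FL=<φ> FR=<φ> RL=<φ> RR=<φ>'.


duty β = stance ticks per leg = 3
FL: stance ticks = 3; W→S at t=1 → φ=11
FR: stance ticks = 3; W→S at t=8 → φ=4
RL: stance ticks = 3; W→S at t=6 → φ=6
RR: stance ticks = 3; W→S at t=7 → φ=5

duty=3 offsets: FL=11 FR=4 RL=6 RR=5


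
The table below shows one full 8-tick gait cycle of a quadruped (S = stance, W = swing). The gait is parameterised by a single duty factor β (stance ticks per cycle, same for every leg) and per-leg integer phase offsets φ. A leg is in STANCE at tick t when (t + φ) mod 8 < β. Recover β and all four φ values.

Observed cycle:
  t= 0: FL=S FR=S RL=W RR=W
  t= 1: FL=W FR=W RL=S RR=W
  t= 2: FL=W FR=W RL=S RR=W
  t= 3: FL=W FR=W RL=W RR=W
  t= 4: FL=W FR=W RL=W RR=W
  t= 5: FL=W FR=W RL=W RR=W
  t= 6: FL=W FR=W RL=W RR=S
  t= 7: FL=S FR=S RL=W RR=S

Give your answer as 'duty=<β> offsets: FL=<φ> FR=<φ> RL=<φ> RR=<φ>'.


duty=2 offsets: FL=1 FR=1 RL=7 RR=2

duty β = stance ticks per leg = 2
FL: stance ticks = 2; W→S at t=7 → φ=1
FR: stance ticks = 2; W→S at t=7 → φ=1
RL: stance ticks = 2; W→S at t=1 → φ=7
RR: stance ticks = 2; W→S at t=6 → φ=2


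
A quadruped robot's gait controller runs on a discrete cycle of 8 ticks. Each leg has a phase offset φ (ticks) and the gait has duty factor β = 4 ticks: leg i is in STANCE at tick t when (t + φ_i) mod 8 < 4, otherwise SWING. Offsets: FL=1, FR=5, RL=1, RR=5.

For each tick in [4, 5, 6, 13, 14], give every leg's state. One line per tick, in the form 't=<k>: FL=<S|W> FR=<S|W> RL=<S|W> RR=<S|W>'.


t=4: FL=W FR=S RL=W RR=S
t=5: FL=W FR=S RL=W RR=S
t=6: FL=W FR=S RL=W RR=S
t=13: FL=W FR=S RL=W RR=S
t=14: FL=W FR=S RL=W RR=S

t=4: phase=(5,1,5,1) vs β=4 → FL=W FR=S RL=W RR=S
t=5: phase=(6,2,6,2) vs β=4 → FL=W FR=S RL=W RR=S
t=6: phase=(7,3,7,3) vs β=4 → FL=W FR=S RL=W RR=S
t=13: phase=(6,2,6,2) vs β=4 → FL=W FR=S RL=W RR=S
t=14: phase=(7,3,7,3) vs β=4 → FL=W FR=S RL=W RR=S


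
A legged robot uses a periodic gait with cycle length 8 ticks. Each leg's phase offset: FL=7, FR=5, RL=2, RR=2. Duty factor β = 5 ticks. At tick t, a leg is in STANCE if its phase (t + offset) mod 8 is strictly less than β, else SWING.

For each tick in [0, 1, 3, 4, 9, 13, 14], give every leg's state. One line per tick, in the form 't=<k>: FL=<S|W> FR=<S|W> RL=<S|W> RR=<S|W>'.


t=0: phase=(7,5,2,2) vs β=5 → FL=W FR=W RL=S RR=S
t=1: phase=(0,6,3,3) vs β=5 → FL=S FR=W RL=S RR=S
t=3: phase=(2,0,5,5) vs β=5 → FL=S FR=S RL=W RR=W
t=4: phase=(3,1,6,6) vs β=5 → FL=S FR=S RL=W RR=W
t=9: phase=(0,6,3,3) vs β=5 → FL=S FR=W RL=S RR=S
t=13: phase=(4,2,7,7) vs β=5 → FL=S FR=S RL=W RR=W
t=14: phase=(5,3,0,0) vs β=5 → FL=W FR=S RL=S RR=S

t=0: FL=W FR=W RL=S RR=S
t=1: FL=S FR=W RL=S RR=S
t=3: FL=S FR=S RL=W RR=W
t=4: FL=S FR=S RL=W RR=W
t=9: FL=S FR=W RL=S RR=S
t=13: FL=S FR=S RL=W RR=W
t=14: FL=W FR=S RL=S RR=S


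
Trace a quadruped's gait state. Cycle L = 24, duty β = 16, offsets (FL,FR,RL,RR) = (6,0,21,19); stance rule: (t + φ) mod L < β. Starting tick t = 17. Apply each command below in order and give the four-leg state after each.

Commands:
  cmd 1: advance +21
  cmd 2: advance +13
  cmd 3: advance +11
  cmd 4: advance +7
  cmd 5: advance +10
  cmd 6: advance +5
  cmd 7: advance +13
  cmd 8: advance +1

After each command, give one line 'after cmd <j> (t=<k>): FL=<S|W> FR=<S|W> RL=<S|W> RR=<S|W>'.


start t=17: FL=W FR=W RL=S RR=S
cmd 1: advance +21 → t=38, phase=(20,14,11,9) → FL=W FR=S RL=S RR=S
cmd 2: advance +13 → t=51, phase=(9,3,0,22) → FL=S FR=S RL=S RR=W
cmd 3: advance +11 → t=62, phase=(20,14,11,9) → FL=W FR=S RL=S RR=S
cmd 4: advance +7 → t=69, phase=(3,21,18,16) → FL=S FR=W RL=W RR=W
cmd 5: advance +10 → t=79, phase=(13,7,4,2) → FL=S FR=S RL=S RR=S
cmd 6: advance +5 → t=84, phase=(18,12,9,7) → FL=W FR=S RL=S RR=S
cmd 7: advance +13 → t=97, phase=(7,1,22,20) → FL=S FR=S RL=W RR=W
cmd 8: advance +1 → t=98, phase=(8,2,23,21) → FL=S FR=S RL=W RR=W

after cmd 1 (t=38): FL=W FR=S RL=S RR=S
after cmd 2 (t=51): FL=S FR=S RL=S RR=W
after cmd 3 (t=62): FL=W FR=S RL=S RR=S
after cmd 4 (t=69): FL=S FR=W RL=W RR=W
after cmd 5 (t=79): FL=S FR=S RL=S RR=S
after cmd 6 (t=84): FL=W FR=S RL=S RR=S
after cmd 7 (t=97): FL=S FR=S RL=W RR=W
after cmd 8 (t=98): FL=S FR=S RL=W RR=W


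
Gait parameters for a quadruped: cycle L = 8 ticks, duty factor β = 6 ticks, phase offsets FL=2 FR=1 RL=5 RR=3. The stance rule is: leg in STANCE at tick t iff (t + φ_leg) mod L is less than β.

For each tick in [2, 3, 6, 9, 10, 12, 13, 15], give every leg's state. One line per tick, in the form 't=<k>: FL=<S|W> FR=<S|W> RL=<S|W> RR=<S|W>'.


t=2: FL=S FR=S RL=W RR=S
t=3: FL=S FR=S RL=S RR=W
t=6: FL=S FR=W RL=S RR=S
t=9: FL=S FR=S RL=W RR=S
t=10: FL=S FR=S RL=W RR=S
t=12: FL=W FR=S RL=S RR=W
t=13: FL=W FR=W RL=S RR=S
t=15: FL=S FR=S RL=S RR=S

t=2: phase=(4,3,7,5) vs β=6 → FL=S FR=S RL=W RR=S
t=3: phase=(5,4,0,6) vs β=6 → FL=S FR=S RL=S RR=W
t=6: phase=(0,7,3,1) vs β=6 → FL=S FR=W RL=S RR=S
t=9: phase=(3,2,6,4) vs β=6 → FL=S FR=S RL=W RR=S
t=10: phase=(4,3,7,5) vs β=6 → FL=S FR=S RL=W RR=S
t=12: phase=(6,5,1,7) vs β=6 → FL=W FR=S RL=S RR=W
t=13: phase=(7,6,2,0) vs β=6 → FL=W FR=W RL=S RR=S
t=15: phase=(1,0,4,2) vs β=6 → FL=S FR=S RL=S RR=S


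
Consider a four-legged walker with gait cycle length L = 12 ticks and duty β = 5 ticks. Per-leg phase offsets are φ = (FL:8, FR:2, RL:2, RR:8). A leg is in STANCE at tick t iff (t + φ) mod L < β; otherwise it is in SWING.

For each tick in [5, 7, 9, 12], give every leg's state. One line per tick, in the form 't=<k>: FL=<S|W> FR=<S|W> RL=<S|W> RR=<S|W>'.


t=5: phase=(1,7,7,1) vs β=5 → FL=S FR=W RL=W RR=S
t=7: phase=(3,9,9,3) vs β=5 → FL=S FR=W RL=W RR=S
t=9: phase=(5,11,11,5) vs β=5 → FL=W FR=W RL=W RR=W
t=12: phase=(8,2,2,8) vs β=5 → FL=W FR=S RL=S RR=W

t=5: FL=S FR=W RL=W RR=S
t=7: FL=S FR=W RL=W RR=S
t=9: FL=W FR=W RL=W RR=W
t=12: FL=W FR=S RL=S RR=W


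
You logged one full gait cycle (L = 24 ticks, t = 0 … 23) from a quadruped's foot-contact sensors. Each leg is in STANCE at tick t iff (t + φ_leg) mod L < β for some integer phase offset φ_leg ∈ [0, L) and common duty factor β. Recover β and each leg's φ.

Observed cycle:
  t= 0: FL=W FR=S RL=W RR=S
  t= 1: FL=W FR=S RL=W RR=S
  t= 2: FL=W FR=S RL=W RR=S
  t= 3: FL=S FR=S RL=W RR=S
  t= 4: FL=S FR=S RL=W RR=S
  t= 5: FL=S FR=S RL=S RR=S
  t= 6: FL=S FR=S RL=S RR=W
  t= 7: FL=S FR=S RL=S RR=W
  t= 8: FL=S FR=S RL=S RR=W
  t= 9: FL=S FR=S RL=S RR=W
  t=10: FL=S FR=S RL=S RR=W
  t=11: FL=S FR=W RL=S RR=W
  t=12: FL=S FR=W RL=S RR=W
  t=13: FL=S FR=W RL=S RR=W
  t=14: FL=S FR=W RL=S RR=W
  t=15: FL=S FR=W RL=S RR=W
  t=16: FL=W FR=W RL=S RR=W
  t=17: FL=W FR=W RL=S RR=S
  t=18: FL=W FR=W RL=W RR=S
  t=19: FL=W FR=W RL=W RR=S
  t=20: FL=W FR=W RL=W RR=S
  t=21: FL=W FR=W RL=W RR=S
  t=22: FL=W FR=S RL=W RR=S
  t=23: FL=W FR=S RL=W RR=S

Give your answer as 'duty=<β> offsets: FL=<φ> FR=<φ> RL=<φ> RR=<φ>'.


duty=13 offsets: FL=21 FR=2 RL=19 RR=7

duty β = stance ticks per leg = 13
FL: stance ticks = 13; W→S at t=3 → φ=21
FR: stance ticks = 13; W→S at t=22 → φ=2
RL: stance ticks = 13; W→S at t=5 → φ=19
RR: stance ticks = 13; W→S at t=17 → φ=7


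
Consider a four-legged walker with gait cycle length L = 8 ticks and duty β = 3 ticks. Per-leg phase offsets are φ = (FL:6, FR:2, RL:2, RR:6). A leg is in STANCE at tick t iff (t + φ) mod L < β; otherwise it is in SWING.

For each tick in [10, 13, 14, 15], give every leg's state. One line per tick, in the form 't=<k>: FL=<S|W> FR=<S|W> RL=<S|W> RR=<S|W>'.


t=10: FL=S FR=W RL=W RR=S
t=13: FL=W FR=W RL=W RR=W
t=14: FL=W FR=S RL=S RR=W
t=15: FL=W FR=S RL=S RR=W

t=10: phase=(0,4,4,0) vs β=3 → FL=S FR=W RL=W RR=S
t=13: phase=(3,7,7,3) vs β=3 → FL=W FR=W RL=W RR=W
t=14: phase=(4,0,0,4) vs β=3 → FL=W FR=S RL=S RR=W
t=15: phase=(5,1,1,5) vs β=3 → FL=W FR=S RL=S RR=W


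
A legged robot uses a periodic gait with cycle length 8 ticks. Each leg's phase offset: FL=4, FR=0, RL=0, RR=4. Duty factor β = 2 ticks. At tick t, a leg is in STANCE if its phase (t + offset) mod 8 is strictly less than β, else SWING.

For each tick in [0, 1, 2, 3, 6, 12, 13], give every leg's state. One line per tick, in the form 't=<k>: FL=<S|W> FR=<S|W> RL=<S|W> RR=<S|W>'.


t=0: phase=(4,0,0,4) vs β=2 → FL=W FR=S RL=S RR=W
t=1: phase=(5,1,1,5) vs β=2 → FL=W FR=S RL=S RR=W
t=2: phase=(6,2,2,6) vs β=2 → FL=W FR=W RL=W RR=W
t=3: phase=(7,3,3,7) vs β=2 → FL=W FR=W RL=W RR=W
t=6: phase=(2,6,6,2) vs β=2 → FL=W FR=W RL=W RR=W
t=12: phase=(0,4,4,0) vs β=2 → FL=S FR=W RL=W RR=S
t=13: phase=(1,5,5,1) vs β=2 → FL=S FR=W RL=W RR=S

t=0: FL=W FR=S RL=S RR=W
t=1: FL=W FR=S RL=S RR=W
t=2: FL=W FR=W RL=W RR=W
t=3: FL=W FR=W RL=W RR=W
t=6: FL=W FR=W RL=W RR=W
t=12: FL=S FR=W RL=W RR=S
t=13: FL=S FR=W RL=W RR=S


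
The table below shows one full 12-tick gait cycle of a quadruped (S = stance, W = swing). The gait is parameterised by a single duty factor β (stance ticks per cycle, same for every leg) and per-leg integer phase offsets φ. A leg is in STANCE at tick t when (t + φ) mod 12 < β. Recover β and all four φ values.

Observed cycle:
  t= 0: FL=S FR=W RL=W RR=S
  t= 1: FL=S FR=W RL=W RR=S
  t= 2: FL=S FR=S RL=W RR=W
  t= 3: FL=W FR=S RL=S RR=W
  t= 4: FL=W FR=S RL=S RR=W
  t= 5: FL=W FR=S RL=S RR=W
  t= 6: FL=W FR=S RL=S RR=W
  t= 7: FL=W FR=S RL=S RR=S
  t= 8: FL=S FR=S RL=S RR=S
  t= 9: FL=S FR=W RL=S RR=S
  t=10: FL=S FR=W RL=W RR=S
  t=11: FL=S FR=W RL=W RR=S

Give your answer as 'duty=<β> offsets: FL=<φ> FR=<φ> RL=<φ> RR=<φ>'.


duty β = stance ticks per leg = 7
FL: stance ticks = 7; W→S at t=8 → φ=4
FR: stance ticks = 7; W→S at t=2 → φ=10
RL: stance ticks = 7; W→S at t=3 → φ=9
RR: stance ticks = 7; W→S at t=7 → φ=5

duty=7 offsets: FL=4 FR=10 RL=9 RR=5


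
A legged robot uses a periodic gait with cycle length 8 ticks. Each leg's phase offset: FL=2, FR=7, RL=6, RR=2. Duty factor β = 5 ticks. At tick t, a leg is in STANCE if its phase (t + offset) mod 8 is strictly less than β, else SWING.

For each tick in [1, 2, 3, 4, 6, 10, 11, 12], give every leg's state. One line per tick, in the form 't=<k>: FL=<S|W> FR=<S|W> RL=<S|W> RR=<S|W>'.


t=1: FL=S FR=S RL=W RR=S
t=2: FL=S FR=S RL=S RR=S
t=3: FL=W FR=S RL=S RR=W
t=4: FL=W FR=S RL=S RR=W
t=6: FL=S FR=W RL=S RR=S
t=10: FL=S FR=S RL=S RR=S
t=11: FL=W FR=S RL=S RR=W
t=12: FL=W FR=S RL=S RR=W

t=1: phase=(3,0,7,3) vs β=5 → FL=S FR=S RL=W RR=S
t=2: phase=(4,1,0,4) vs β=5 → FL=S FR=S RL=S RR=S
t=3: phase=(5,2,1,5) vs β=5 → FL=W FR=S RL=S RR=W
t=4: phase=(6,3,2,6) vs β=5 → FL=W FR=S RL=S RR=W
t=6: phase=(0,5,4,0) vs β=5 → FL=S FR=W RL=S RR=S
t=10: phase=(4,1,0,4) vs β=5 → FL=S FR=S RL=S RR=S
t=11: phase=(5,2,1,5) vs β=5 → FL=W FR=S RL=S RR=W
t=12: phase=(6,3,2,6) vs β=5 → FL=W FR=S RL=S RR=W


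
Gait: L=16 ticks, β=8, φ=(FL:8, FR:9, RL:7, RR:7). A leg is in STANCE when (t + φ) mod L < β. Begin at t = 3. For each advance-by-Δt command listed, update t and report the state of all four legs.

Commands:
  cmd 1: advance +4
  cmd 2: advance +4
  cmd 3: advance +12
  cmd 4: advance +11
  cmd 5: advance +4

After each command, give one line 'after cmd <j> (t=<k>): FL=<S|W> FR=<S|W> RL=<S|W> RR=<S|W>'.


after cmd 1 (t=7): FL=W FR=S RL=W RR=W
after cmd 2 (t=11): FL=S FR=S RL=S RR=S
after cmd 3 (t=23): FL=W FR=S RL=W RR=W
after cmd 4 (t=34): FL=W FR=W RL=W RR=W
after cmd 5 (t=38): FL=W FR=W RL=W RR=W

start t=3: FL=W FR=W RL=W RR=W
cmd 1: advance +4 → t=7, phase=(15,0,14,14) → FL=W FR=S RL=W RR=W
cmd 2: advance +4 → t=11, phase=(3,4,2,2) → FL=S FR=S RL=S RR=S
cmd 3: advance +12 → t=23, phase=(15,0,14,14) → FL=W FR=S RL=W RR=W
cmd 4: advance +11 → t=34, phase=(10,11,9,9) → FL=W FR=W RL=W RR=W
cmd 5: advance +4 → t=38, phase=(14,15,13,13) → FL=W FR=W RL=W RR=W


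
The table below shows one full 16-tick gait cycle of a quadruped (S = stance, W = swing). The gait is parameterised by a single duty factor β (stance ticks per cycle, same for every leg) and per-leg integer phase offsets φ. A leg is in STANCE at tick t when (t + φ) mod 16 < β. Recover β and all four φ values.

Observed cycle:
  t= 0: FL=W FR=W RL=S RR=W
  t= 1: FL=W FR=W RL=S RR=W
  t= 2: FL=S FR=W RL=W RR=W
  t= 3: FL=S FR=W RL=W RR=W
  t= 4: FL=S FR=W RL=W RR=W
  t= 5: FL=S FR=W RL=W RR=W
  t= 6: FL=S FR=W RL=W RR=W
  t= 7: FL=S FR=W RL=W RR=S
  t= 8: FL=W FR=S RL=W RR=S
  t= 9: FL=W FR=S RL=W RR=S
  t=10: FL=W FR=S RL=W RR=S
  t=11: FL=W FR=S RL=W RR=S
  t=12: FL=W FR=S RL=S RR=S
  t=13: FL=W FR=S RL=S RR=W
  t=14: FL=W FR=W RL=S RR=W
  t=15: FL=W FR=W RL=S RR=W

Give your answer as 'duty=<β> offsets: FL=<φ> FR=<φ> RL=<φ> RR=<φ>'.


duty=6 offsets: FL=14 FR=8 RL=4 RR=9

duty β = stance ticks per leg = 6
FL: stance ticks = 6; W→S at t=2 → φ=14
FR: stance ticks = 6; W→S at t=8 → φ=8
RL: stance ticks = 6; W→S at t=12 → φ=4
RR: stance ticks = 6; W→S at t=7 → φ=9


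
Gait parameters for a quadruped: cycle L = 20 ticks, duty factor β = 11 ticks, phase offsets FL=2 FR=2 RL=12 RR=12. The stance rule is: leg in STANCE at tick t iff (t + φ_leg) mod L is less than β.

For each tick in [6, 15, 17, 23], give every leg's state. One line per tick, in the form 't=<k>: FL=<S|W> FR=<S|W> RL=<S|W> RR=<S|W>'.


t=6: FL=S FR=S RL=W RR=W
t=15: FL=W FR=W RL=S RR=S
t=17: FL=W FR=W RL=S RR=S
t=23: FL=S FR=S RL=W RR=W

t=6: phase=(8,8,18,18) vs β=11 → FL=S FR=S RL=W RR=W
t=15: phase=(17,17,7,7) vs β=11 → FL=W FR=W RL=S RR=S
t=17: phase=(19,19,9,9) vs β=11 → FL=W FR=W RL=S RR=S
t=23: phase=(5,5,15,15) vs β=11 → FL=S FR=S RL=W RR=W


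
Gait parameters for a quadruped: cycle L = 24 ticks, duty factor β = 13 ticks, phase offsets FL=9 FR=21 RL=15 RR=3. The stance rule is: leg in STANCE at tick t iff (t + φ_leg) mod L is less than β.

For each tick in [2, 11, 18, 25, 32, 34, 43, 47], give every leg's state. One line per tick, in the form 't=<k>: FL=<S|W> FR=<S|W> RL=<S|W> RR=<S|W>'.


t=2: phase=(11,23,17,5) vs β=13 → FL=S FR=W RL=W RR=S
t=11: phase=(20,8,2,14) vs β=13 → FL=W FR=S RL=S RR=W
t=18: phase=(3,15,9,21) vs β=13 → FL=S FR=W RL=S RR=W
t=25: phase=(10,22,16,4) vs β=13 → FL=S FR=W RL=W RR=S
t=32: phase=(17,5,23,11) vs β=13 → FL=W FR=S RL=W RR=S
t=34: phase=(19,7,1,13) vs β=13 → FL=W FR=S RL=S RR=W
t=43: phase=(4,16,10,22) vs β=13 → FL=S FR=W RL=S RR=W
t=47: phase=(8,20,14,2) vs β=13 → FL=S FR=W RL=W RR=S

t=2: FL=S FR=W RL=W RR=S
t=11: FL=W FR=S RL=S RR=W
t=18: FL=S FR=W RL=S RR=W
t=25: FL=S FR=W RL=W RR=S
t=32: FL=W FR=S RL=W RR=S
t=34: FL=W FR=S RL=S RR=W
t=43: FL=S FR=W RL=S RR=W
t=47: FL=S FR=W RL=W RR=S


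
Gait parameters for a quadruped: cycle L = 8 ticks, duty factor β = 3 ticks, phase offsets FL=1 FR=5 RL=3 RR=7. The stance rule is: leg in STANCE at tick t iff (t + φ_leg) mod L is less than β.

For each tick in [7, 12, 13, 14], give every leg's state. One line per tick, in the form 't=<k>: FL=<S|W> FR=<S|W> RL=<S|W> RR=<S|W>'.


t=7: phase=(0,4,2,6) vs β=3 → FL=S FR=W RL=S RR=W
t=12: phase=(5,1,7,3) vs β=3 → FL=W FR=S RL=W RR=W
t=13: phase=(6,2,0,4) vs β=3 → FL=W FR=S RL=S RR=W
t=14: phase=(7,3,1,5) vs β=3 → FL=W FR=W RL=S RR=W

t=7: FL=S FR=W RL=S RR=W
t=12: FL=W FR=S RL=W RR=W
t=13: FL=W FR=S RL=S RR=W
t=14: FL=W FR=W RL=S RR=W


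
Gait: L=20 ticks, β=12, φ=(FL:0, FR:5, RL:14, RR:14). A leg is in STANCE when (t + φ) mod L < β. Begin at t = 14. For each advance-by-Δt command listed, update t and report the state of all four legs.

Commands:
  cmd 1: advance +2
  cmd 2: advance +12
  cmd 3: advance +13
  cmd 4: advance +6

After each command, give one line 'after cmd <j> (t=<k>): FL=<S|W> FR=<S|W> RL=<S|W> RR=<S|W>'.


after cmd 1 (t=16): FL=W FR=S RL=S RR=S
after cmd 2 (t=28): FL=S FR=W RL=S RR=S
after cmd 3 (t=41): FL=S FR=S RL=W RR=W
after cmd 4 (t=47): FL=S FR=W RL=S RR=S

start t=14: FL=W FR=W RL=S RR=S
cmd 1: advance +2 → t=16, phase=(16,1,10,10) → FL=W FR=S RL=S RR=S
cmd 2: advance +12 → t=28, phase=(8,13,2,2) → FL=S FR=W RL=S RR=S
cmd 3: advance +13 → t=41, phase=(1,6,15,15) → FL=S FR=S RL=W RR=W
cmd 4: advance +6 → t=47, phase=(7,12,1,1) → FL=S FR=W RL=S RR=S


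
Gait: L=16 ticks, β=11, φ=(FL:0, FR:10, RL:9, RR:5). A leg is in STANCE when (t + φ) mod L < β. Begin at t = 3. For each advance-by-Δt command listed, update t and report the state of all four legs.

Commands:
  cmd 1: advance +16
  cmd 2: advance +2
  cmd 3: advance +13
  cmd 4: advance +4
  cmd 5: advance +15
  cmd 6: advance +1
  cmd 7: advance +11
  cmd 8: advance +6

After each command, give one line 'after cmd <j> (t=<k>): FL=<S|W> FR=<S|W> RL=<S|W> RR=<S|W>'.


after cmd 1 (t=19): FL=S FR=W RL=W RR=S
after cmd 2 (t=21): FL=S FR=W RL=W RR=S
after cmd 3 (t=34): FL=S FR=W RL=W RR=S
after cmd 4 (t=38): FL=S FR=S RL=W RR=W
after cmd 5 (t=53): FL=S FR=W RL=W RR=S
after cmd 6 (t=54): FL=S FR=S RL=W RR=W
after cmd 7 (t=65): FL=S FR=W RL=S RR=S
after cmd 8 (t=71): FL=S FR=S RL=S RR=W

start t=3: FL=S FR=W RL=W RR=S
cmd 1: advance +16 → t=19, phase=(3,13,12,8) → FL=S FR=W RL=W RR=S
cmd 2: advance +2 → t=21, phase=(5,15,14,10) → FL=S FR=W RL=W RR=S
cmd 3: advance +13 → t=34, phase=(2,12,11,7) → FL=S FR=W RL=W RR=S
cmd 4: advance +4 → t=38, phase=(6,0,15,11) → FL=S FR=S RL=W RR=W
cmd 5: advance +15 → t=53, phase=(5,15,14,10) → FL=S FR=W RL=W RR=S
cmd 6: advance +1 → t=54, phase=(6,0,15,11) → FL=S FR=S RL=W RR=W
cmd 7: advance +11 → t=65, phase=(1,11,10,6) → FL=S FR=W RL=S RR=S
cmd 8: advance +6 → t=71, phase=(7,1,0,12) → FL=S FR=S RL=S RR=W


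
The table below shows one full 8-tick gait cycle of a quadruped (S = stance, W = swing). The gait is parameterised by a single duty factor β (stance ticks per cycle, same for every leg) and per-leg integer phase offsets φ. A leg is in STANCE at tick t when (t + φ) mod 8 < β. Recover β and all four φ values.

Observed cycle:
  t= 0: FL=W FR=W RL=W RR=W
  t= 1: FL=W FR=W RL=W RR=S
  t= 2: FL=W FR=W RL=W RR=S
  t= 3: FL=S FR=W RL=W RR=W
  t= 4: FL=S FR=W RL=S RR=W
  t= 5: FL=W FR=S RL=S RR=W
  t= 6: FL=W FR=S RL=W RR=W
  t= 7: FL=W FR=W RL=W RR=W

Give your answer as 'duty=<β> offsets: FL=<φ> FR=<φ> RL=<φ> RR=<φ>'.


duty β = stance ticks per leg = 2
FL: stance ticks = 2; W→S at t=3 → φ=5
FR: stance ticks = 2; W→S at t=5 → φ=3
RL: stance ticks = 2; W→S at t=4 → φ=4
RR: stance ticks = 2; W→S at t=1 → φ=7

duty=2 offsets: FL=5 FR=3 RL=4 RR=7


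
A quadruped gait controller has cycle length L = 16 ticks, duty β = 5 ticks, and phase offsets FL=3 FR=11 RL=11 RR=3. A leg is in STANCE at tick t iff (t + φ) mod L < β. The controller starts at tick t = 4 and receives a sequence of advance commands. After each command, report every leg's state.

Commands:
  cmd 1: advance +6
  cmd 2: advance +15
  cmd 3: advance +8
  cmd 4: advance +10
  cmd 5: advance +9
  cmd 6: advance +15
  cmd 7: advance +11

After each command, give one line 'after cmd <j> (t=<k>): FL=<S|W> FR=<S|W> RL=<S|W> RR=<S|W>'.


after cmd 1 (t=10): FL=W FR=W RL=W RR=W
after cmd 2 (t=25): FL=W FR=S RL=S RR=W
after cmd 3 (t=33): FL=S FR=W RL=W RR=S
after cmd 4 (t=43): FL=W FR=W RL=W RR=W
after cmd 5 (t=52): FL=W FR=W RL=W RR=W
after cmd 6 (t=67): FL=W FR=W RL=W RR=W
after cmd 7 (t=78): FL=S FR=W RL=W RR=S

start t=4: FL=W FR=W RL=W RR=W
cmd 1: advance +6 → t=10, phase=(13,5,5,13) → FL=W FR=W RL=W RR=W
cmd 2: advance +15 → t=25, phase=(12,4,4,12) → FL=W FR=S RL=S RR=W
cmd 3: advance +8 → t=33, phase=(4,12,12,4) → FL=S FR=W RL=W RR=S
cmd 4: advance +10 → t=43, phase=(14,6,6,14) → FL=W FR=W RL=W RR=W
cmd 5: advance +9 → t=52, phase=(7,15,15,7) → FL=W FR=W RL=W RR=W
cmd 6: advance +15 → t=67, phase=(6,14,14,6) → FL=W FR=W RL=W RR=W
cmd 7: advance +11 → t=78, phase=(1,9,9,1) → FL=S FR=W RL=W RR=S


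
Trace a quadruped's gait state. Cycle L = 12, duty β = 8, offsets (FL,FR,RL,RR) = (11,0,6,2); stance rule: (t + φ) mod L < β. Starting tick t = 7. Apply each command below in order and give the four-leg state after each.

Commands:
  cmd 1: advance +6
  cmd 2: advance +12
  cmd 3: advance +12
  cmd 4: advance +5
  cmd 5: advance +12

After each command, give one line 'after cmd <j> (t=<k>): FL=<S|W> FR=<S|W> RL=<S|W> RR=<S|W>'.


after cmd 1 (t=13): FL=S FR=S RL=S RR=S
after cmd 2 (t=25): FL=S FR=S RL=S RR=S
after cmd 3 (t=37): FL=S FR=S RL=S RR=S
after cmd 4 (t=42): FL=S FR=S RL=S RR=W
after cmd 5 (t=54): FL=S FR=S RL=S RR=W

start t=7: FL=S FR=S RL=S RR=W
cmd 1: advance +6 → t=13, phase=(0,1,7,3) → FL=S FR=S RL=S RR=S
cmd 2: advance +12 → t=25, phase=(0,1,7,3) → FL=S FR=S RL=S RR=S
cmd 3: advance +12 → t=37, phase=(0,1,7,3) → FL=S FR=S RL=S RR=S
cmd 4: advance +5 → t=42, phase=(5,6,0,8) → FL=S FR=S RL=S RR=W
cmd 5: advance +12 → t=54, phase=(5,6,0,8) → FL=S FR=S RL=S RR=W


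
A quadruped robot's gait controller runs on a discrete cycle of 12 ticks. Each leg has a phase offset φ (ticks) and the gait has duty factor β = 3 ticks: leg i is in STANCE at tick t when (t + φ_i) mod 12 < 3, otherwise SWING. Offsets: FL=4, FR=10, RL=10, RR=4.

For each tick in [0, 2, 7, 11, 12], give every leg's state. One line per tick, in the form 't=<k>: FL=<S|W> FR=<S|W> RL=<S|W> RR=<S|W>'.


t=0: FL=W FR=W RL=W RR=W
t=2: FL=W FR=S RL=S RR=W
t=7: FL=W FR=W RL=W RR=W
t=11: FL=W FR=W RL=W RR=W
t=12: FL=W FR=W RL=W RR=W

t=0: phase=(4,10,10,4) vs β=3 → FL=W FR=W RL=W RR=W
t=2: phase=(6,0,0,6) vs β=3 → FL=W FR=S RL=S RR=W
t=7: phase=(11,5,5,11) vs β=3 → FL=W FR=W RL=W RR=W
t=11: phase=(3,9,9,3) vs β=3 → FL=W FR=W RL=W RR=W
t=12: phase=(4,10,10,4) vs β=3 → FL=W FR=W RL=W RR=W


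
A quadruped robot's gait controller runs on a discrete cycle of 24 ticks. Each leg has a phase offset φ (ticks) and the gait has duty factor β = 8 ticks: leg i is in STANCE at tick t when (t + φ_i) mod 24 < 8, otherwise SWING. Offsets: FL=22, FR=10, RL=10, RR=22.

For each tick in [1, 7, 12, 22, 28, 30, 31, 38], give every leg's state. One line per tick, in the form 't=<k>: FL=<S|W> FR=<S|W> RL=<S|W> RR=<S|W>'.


t=1: phase=(23,11,11,23) vs β=8 → FL=W FR=W RL=W RR=W
t=7: phase=(5,17,17,5) vs β=8 → FL=S FR=W RL=W RR=S
t=12: phase=(10,22,22,10) vs β=8 → FL=W FR=W RL=W RR=W
t=22: phase=(20,8,8,20) vs β=8 → FL=W FR=W RL=W RR=W
t=28: phase=(2,14,14,2) vs β=8 → FL=S FR=W RL=W RR=S
t=30: phase=(4,16,16,4) vs β=8 → FL=S FR=W RL=W RR=S
t=31: phase=(5,17,17,5) vs β=8 → FL=S FR=W RL=W RR=S
t=38: phase=(12,0,0,12) vs β=8 → FL=W FR=S RL=S RR=W

t=1: FL=W FR=W RL=W RR=W
t=7: FL=S FR=W RL=W RR=S
t=12: FL=W FR=W RL=W RR=W
t=22: FL=W FR=W RL=W RR=W
t=28: FL=S FR=W RL=W RR=S
t=30: FL=S FR=W RL=W RR=S
t=31: FL=S FR=W RL=W RR=S
t=38: FL=W FR=S RL=S RR=W


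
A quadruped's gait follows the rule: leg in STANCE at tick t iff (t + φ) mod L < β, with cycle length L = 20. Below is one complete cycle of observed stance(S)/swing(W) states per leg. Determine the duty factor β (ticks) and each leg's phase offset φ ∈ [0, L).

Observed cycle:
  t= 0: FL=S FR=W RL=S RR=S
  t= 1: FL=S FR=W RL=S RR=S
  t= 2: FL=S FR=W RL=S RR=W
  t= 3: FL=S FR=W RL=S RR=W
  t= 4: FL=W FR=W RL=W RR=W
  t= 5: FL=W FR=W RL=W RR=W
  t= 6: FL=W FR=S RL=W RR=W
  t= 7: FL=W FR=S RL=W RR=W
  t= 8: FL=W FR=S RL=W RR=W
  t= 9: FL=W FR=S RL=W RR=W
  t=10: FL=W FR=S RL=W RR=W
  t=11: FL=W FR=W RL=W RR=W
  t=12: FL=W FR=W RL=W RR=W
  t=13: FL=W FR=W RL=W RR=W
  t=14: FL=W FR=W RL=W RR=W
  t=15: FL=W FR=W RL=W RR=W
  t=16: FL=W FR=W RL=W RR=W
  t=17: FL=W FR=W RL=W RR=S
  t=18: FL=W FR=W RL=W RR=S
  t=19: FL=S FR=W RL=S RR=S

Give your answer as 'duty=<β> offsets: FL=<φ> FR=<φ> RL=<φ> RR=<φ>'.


duty=5 offsets: FL=1 FR=14 RL=1 RR=3

duty β = stance ticks per leg = 5
FL: stance ticks = 5; W→S at t=19 → φ=1
FR: stance ticks = 5; W→S at t=6 → φ=14
RL: stance ticks = 5; W→S at t=19 → φ=1
RR: stance ticks = 5; W→S at t=17 → φ=3


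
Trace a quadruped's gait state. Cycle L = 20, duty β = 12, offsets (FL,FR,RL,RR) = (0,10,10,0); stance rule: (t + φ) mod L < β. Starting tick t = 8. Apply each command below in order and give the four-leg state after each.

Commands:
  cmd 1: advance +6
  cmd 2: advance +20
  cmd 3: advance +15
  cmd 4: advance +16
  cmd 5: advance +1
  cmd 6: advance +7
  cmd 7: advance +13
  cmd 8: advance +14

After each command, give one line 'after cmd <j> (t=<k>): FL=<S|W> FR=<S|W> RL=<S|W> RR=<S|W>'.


start t=8: FL=S FR=W RL=W RR=S
cmd 1: advance +6 → t=14, phase=(14,4,4,14) → FL=W FR=S RL=S RR=W
cmd 2: advance +20 → t=34, phase=(14,4,4,14) → FL=W FR=S RL=S RR=W
cmd 3: advance +15 → t=49, phase=(9,19,19,9) → FL=S FR=W RL=W RR=S
cmd 4: advance +16 → t=65, phase=(5,15,15,5) → FL=S FR=W RL=W RR=S
cmd 5: advance +1 → t=66, phase=(6,16,16,6) → FL=S FR=W RL=W RR=S
cmd 6: advance +7 → t=73, phase=(13,3,3,13) → FL=W FR=S RL=S RR=W
cmd 7: advance +13 → t=86, phase=(6,16,16,6) → FL=S FR=W RL=W RR=S
cmd 8: advance +14 → t=100, phase=(0,10,10,0) → FL=S FR=S RL=S RR=S

after cmd 1 (t=14): FL=W FR=S RL=S RR=W
after cmd 2 (t=34): FL=W FR=S RL=S RR=W
after cmd 3 (t=49): FL=S FR=W RL=W RR=S
after cmd 4 (t=65): FL=S FR=W RL=W RR=S
after cmd 5 (t=66): FL=S FR=W RL=W RR=S
after cmd 6 (t=73): FL=W FR=S RL=S RR=W
after cmd 7 (t=86): FL=S FR=W RL=W RR=S
after cmd 8 (t=100): FL=S FR=S RL=S RR=S


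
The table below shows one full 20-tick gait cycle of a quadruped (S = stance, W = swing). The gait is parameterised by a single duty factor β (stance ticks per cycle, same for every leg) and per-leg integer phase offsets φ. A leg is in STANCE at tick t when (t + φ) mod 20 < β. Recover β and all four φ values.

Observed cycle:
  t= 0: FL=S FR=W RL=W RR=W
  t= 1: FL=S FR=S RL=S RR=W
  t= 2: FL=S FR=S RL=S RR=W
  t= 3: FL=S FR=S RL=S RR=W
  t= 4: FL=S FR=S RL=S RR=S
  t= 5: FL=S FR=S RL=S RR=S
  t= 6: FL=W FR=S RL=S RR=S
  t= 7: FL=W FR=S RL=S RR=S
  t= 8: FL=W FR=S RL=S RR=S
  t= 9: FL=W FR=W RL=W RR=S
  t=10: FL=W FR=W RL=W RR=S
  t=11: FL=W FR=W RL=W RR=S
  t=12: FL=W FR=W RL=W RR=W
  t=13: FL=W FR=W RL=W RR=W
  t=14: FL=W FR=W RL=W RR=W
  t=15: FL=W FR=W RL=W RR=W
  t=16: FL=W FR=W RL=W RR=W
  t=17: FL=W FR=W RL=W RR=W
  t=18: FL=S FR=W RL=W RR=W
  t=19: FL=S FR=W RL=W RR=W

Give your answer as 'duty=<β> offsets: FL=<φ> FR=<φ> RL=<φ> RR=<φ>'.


duty=8 offsets: FL=2 FR=19 RL=19 RR=16

duty β = stance ticks per leg = 8
FL: stance ticks = 8; W→S at t=18 → φ=2
FR: stance ticks = 8; W→S at t=1 → φ=19
RL: stance ticks = 8; W→S at t=1 → φ=19
RR: stance ticks = 8; W→S at t=4 → φ=16


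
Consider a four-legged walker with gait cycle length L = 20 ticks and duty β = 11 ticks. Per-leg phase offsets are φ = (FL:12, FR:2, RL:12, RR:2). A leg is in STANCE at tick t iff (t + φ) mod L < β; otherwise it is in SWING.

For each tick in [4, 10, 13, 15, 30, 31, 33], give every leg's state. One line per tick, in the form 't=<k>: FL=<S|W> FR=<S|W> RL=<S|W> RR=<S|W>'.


t=4: phase=(16,6,16,6) vs β=11 → FL=W FR=S RL=W RR=S
t=10: phase=(2,12,2,12) vs β=11 → FL=S FR=W RL=S RR=W
t=13: phase=(5,15,5,15) vs β=11 → FL=S FR=W RL=S RR=W
t=15: phase=(7,17,7,17) vs β=11 → FL=S FR=W RL=S RR=W
t=30: phase=(2,12,2,12) vs β=11 → FL=S FR=W RL=S RR=W
t=31: phase=(3,13,3,13) vs β=11 → FL=S FR=W RL=S RR=W
t=33: phase=(5,15,5,15) vs β=11 → FL=S FR=W RL=S RR=W

t=4: FL=W FR=S RL=W RR=S
t=10: FL=S FR=W RL=S RR=W
t=13: FL=S FR=W RL=S RR=W
t=15: FL=S FR=W RL=S RR=W
t=30: FL=S FR=W RL=S RR=W
t=31: FL=S FR=W RL=S RR=W
t=33: FL=S FR=W RL=S RR=W


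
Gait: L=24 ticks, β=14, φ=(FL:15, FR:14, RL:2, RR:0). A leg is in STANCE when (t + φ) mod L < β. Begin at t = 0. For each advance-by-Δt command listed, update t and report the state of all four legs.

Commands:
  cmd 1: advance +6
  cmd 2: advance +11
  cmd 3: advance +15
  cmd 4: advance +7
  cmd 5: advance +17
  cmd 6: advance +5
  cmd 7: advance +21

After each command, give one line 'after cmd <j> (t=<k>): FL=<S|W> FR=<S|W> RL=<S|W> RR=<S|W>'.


after cmd 1 (t=6): FL=W FR=W RL=S RR=S
after cmd 2 (t=17): FL=S FR=S RL=W RR=W
after cmd 3 (t=32): FL=W FR=W RL=S RR=S
after cmd 4 (t=39): FL=S FR=S RL=W RR=W
after cmd 5 (t=56): FL=W FR=W RL=S RR=S
after cmd 6 (t=61): FL=S FR=S RL=W RR=S
after cmd 7 (t=82): FL=S FR=S RL=S RR=S

start t=0: FL=W FR=W RL=S RR=S
cmd 1: advance +6 → t=6, phase=(21,20,8,6) → FL=W FR=W RL=S RR=S
cmd 2: advance +11 → t=17, phase=(8,7,19,17) → FL=S FR=S RL=W RR=W
cmd 3: advance +15 → t=32, phase=(23,22,10,8) → FL=W FR=W RL=S RR=S
cmd 4: advance +7 → t=39, phase=(6,5,17,15) → FL=S FR=S RL=W RR=W
cmd 5: advance +17 → t=56, phase=(23,22,10,8) → FL=W FR=W RL=S RR=S
cmd 6: advance +5 → t=61, phase=(4,3,15,13) → FL=S FR=S RL=W RR=S
cmd 7: advance +21 → t=82, phase=(1,0,12,10) → FL=S FR=S RL=S RR=S


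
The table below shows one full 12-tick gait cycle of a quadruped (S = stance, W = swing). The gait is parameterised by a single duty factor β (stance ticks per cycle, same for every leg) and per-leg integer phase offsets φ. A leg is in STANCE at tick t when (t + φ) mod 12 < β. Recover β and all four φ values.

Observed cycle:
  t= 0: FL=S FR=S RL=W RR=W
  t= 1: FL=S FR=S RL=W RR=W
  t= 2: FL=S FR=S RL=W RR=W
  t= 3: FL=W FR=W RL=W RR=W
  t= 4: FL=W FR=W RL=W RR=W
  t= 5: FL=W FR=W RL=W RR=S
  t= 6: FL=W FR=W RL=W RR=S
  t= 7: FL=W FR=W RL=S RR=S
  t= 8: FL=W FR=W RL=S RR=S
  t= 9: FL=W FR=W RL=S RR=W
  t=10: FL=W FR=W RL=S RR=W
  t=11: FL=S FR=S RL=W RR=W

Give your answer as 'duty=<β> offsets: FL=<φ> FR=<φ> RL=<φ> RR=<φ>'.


duty=4 offsets: FL=1 FR=1 RL=5 RR=7

duty β = stance ticks per leg = 4
FL: stance ticks = 4; W→S at t=11 → φ=1
FR: stance ticks = 4; W→S at t=11 → φ=1
RL: stance ticks = 4; W→S at t=7 → φ=5
RR: stance ticks = 4; W→S at t=5 → φ=7
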